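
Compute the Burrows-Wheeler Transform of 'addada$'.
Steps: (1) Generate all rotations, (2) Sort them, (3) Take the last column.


Rotations (sorted):
  0: $addada -> last char: a
  1: a$addad -> last char: d
  2: ada$add -> last char: d
  3: addada$ -> last char: $
  4: da$adda -> last char: a
  5: dada$ad -> last char: d
  6: ddada$a -> last char: a


BWT = add$ada


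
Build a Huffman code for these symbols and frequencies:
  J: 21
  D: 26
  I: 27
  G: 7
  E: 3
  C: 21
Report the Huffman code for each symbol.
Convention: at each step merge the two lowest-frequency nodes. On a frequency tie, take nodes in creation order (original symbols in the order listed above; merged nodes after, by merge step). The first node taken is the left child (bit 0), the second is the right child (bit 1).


Huffman tree construction:
Step 1: Merge E(3) + G(7) = 10
Step 2: Merge (E+G)(10) + J(21) = 31
Step 3: Merge C(21) + D(26) = 47
Step 4: Merge I(27) + ((E+G)+J)(31) = 58
Step 5: Merge (C+D)(47) + (I+((E+G)+J))(58) = 105
Read each symbol's code off the tree from the root (left child = 0, right child = 1).

Codes:
  J: 111 (length 3)
  D: 01 (length 2)
  I: 10 (length 2)
  G: 1101 (length 4)
  E: 1100 (length 4)
  C: 00 (length 2)
Average code length: 251/105 = 2.3905 bits/symbol


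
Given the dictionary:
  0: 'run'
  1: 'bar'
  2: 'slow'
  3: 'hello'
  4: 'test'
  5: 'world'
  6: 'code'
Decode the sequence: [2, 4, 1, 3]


Look up each index in the dictionary:
  2 -> 'slow'
  4 -> 'test'
  1 -> 'bar'
  3 -> 'hello'

Decoded: "slow test bar hello"


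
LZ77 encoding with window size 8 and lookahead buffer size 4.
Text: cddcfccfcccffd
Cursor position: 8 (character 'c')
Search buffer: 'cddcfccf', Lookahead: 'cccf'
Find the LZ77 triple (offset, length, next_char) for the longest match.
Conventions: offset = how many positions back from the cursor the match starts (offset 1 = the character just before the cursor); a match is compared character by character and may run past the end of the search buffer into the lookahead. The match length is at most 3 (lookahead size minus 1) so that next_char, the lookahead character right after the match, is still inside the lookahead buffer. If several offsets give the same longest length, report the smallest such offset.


Try each offset into the search buffer:
  offset=1 (pos 7, char 'f'): match length 0
  offset=2 (pos 6, char 'c'): match length 1
  offset=3 (pos 5, char 'c'): match length 2
  offset=4 (pos 4, char 'f'): match length 0
  offset=5 (pos 3, char 'c'): match length 1
  offset=6 (pos 2, char 'd'): match length 0
  offset=7 (pos 1, char 'd'): match length 0
  offset=8 (pos 0, char 'c'): match length 1
Longest match has length 2 at offset 3.
next_char = character at position 8 + 2 = 10 -> 'c'

Best match: offset=3, length=2 (matching 'cc' starting at position 5)
LZ77 triple: (3, 2, 'c')


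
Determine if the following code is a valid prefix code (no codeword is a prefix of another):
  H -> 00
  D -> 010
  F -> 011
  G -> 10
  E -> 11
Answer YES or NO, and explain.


Checking each pair (does one codeword prefix another?):
  H='00' vs D='010': no prefix
  H='00' vs F='011': no prefix
  H='00' vs G='10': no prefix
  H='00' vs E='11': no prefix
  D='010' vs H='00': no prefix
  D='010' vs F='011': no prefix
  D='010' vs G='10': no prefix
  D='010' vs E='11': no prefix
  F='011' vs H='00': no prefix
  F='011' vs D='010': no prefix
  F='011' vs G='10': no prefix
  F='011' vs E='11': no prefix
  G='10' vs H='00': no prefix
  G='10' vs D='010': no prefix
  G='10' vs F='011': no prefix
  G='10' vs E='11': no prefix
  E='11' vs H='00': no prefix
  E='11' vs D='010': no prefix
  E='11' vs F='011': no prefix
  E='11' vs G='10': no prefix
No violation found over all pairs.

YES -- this is a valid prefix code. No codeword is a prefix of any other codeword.


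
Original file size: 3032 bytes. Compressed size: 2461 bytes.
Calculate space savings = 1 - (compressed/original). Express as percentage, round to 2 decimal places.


ratio = compressed/original = 2461/3032 = 0.811675
savings = 1 - ratio = 1 - 0.811675 = 0.188325
as a percentage: 0.188325 * 100 = 18.83%

Space savings = 1 - 2461/3032 = 18.83%


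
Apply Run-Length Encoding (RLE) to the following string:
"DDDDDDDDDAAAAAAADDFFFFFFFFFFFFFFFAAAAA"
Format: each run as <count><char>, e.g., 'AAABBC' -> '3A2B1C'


Scanning runs left to right:
  i=0: run of 'D' x 9 -> '9D'
  i=9: run of 'A' x 7 -> '7A'
  i=16: run of 'D' x 2 -> '2D'
  i=18: run of 'F' x 15 -> '15F'
  i=33: run of 'A' x 5 -> '5A'

RLE = 9D7A2D15F5A


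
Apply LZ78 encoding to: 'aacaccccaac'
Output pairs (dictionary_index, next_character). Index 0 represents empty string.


LZ78 encoding steps:
Dictionary: {0: ''}
Step 1: w='' (idx 0), next='a' -> output (0, 'a'), add 'a' as idx 1
Step 2: w='a' (idx 1), next='c' -> output (1, 'c'), add 'ac' as idx 2
Step 3: w='ac' (idx 2), next='c' -> output (2, 'c'), add 'acc' as idx 3
Step 4: w='' (idx 0), next='c' -> output (0, 'c'), add 'c' as idx 4
Step 5: w='c' (idx 4), next='a' -> output (4, 'a'), add 'ca' as idx 5
Step 6: w='ac' (idx 2), end of input -> output (2, '')


Encoded: [(0, 'a'), (1, 'c'), (2, 'c'), (0, 'c'), (4, 'a'), (2, '')]


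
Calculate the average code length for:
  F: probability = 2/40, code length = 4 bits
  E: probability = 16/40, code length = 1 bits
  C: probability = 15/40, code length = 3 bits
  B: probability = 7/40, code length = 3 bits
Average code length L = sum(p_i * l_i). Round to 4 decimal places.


Weighted contributions p_i * l_i:
  F: (2/40) * 4 = 8/40
  E: (16/40) * 1 = 16/40
  C: (15/40) * 3 = 45/40
  B: (7/40) * 3 = 21/40
Sum = (8 + 16 + 45 + 21)/40 = 90/40

L = 90/40 = 2.2500 bits/symbol


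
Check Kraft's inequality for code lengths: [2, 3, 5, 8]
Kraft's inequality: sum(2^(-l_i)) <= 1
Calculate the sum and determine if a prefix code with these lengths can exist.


Sum = 2^(-2) + 2^(-3) + 2^(-5) + 2^(-8)
    = 0.25 + 0.125 + 0.03125 + 0.00390625
    = 105/256 = 0.41015625
Since 0.41015625 <= 1, Kraft's inequality IS satisfied.
A prefix code with these lengths CAN exist.

Kraft sum = 0.41015625. Satisfied.


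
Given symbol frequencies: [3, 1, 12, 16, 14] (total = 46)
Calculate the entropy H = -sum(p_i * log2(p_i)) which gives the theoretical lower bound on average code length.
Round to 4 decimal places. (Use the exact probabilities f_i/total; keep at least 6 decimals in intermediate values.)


Per-symbol terms -p_i * log2(p_i) with p_i = f_i/46:
  p = 3/46 = 0.065217: log2(p) = -3.938599, -p*log2(p) = 0.256865
  p = 1/46 = 0.021739: log2(p) = -5.523562, -p*log2(p) = 0.120077
  p = 12/46 = 0.260870: log2(p) = -1.938599, -p*log2(p) = 0.505722
  p = 16/46 = 0.347826: log2(p) = -1.523562, -p*log2(p) = 0.529935
  p = 14/46 = 0.304348: log2(p) = -1.716207, -p*log2(p) = 0.522324
H = 0.256865 + 0.120077 + 0.505722 + 0.529935 + 0.522324 = 1.934923

H = 1.9349 bits/symbol


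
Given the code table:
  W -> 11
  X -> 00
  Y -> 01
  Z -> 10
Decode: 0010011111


Decoding:
00 -> X
10 -> Z
01 -> Y
11 -> W
11 -> W


Result: XZYWW


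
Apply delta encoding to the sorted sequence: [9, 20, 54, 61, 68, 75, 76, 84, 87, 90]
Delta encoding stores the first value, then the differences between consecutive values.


First value: 9
Deltas:
  20 - 9 = 11
  54 - 20 = 34
  61 - 54 = 7
  68 - 61 = 7
  75 - 68 = 7
  76 - 75 = 1
  84 - 76 = 8
  87 - 84 = 3
  90 - 87 = 3


Delta encoded: [9, 11, 34, 7, 7, 7, 1, 8, 3, 3]


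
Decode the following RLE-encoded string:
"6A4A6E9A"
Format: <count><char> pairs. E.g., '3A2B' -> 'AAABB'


Expanding each <count><char> pair:
  6A -> 'AAAAAA'
  4A -> 'AAAA'
  6E -> 'EEEEEE'
  9A -> 'AAAAAAAAA'

Decoded = AAAAAAAAAAEEEEEEAAAAAAAAA


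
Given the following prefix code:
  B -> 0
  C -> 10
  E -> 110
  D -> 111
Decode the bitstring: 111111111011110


Decoding step by step:
Bits 111 -> D
Bits 111 -> D
Bits 111 -> D
Bits 0 -> B
Bits 111 -> D
Bits 10 -> C


Decoded message: DDDBDC


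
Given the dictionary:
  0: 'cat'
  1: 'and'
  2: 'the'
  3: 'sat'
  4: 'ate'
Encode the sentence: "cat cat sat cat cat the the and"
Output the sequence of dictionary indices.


Look up each word in the dictionary:
  'cat' -> 0
  'cat' -> 0
  'sat' -> 3
  'cat' -> 0
  'cat' -> 0
  'the' -> 2
  'the' -> 2
  'and' -> 1

Encoded: [0, 0, 3, 0, 0, 2, 2, 1]


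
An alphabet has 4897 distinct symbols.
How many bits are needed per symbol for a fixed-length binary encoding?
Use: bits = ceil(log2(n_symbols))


log2(4897) = 12.2577
Bracket: 2^12 = 4096 < 4897 <= 2^13 = 8192
So ceil(log2(4897)) = 13

bits = ceil(log2(4897)) = ceil(12.2577) = 13 bits


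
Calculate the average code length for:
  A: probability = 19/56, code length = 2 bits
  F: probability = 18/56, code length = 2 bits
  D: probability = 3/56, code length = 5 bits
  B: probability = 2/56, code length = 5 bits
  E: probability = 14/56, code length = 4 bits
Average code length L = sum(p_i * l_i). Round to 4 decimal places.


Weighted contributions p_i * l_i:
  A: (19/56) * 2 = 38/56
  F: (18/56) * 2 = 36/56
  D: (3/56) * 5 = 15/56
  B: (2/56) * 5 = 10/56
  E: (14/56) * 4 = 56/56
Sum = (38 + 36 + 15 + 10 + 56)/56 = 155/56

L = 155/56 = 2.7679 bits/symbol


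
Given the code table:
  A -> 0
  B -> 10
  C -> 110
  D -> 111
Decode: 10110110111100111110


Decoding:
10 -> B
110 -> C
110 -> C
111 -> D
10 -> B
0 -> A
111 -> D
110 -> C


Result: BCCDBADC


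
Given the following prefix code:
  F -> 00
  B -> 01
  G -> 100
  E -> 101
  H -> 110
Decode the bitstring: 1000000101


Decoding step by step:
Bits 100 -> G
Bits 00 -> F
Bits 00 -> F
Bits 101 -> E


Decoded message: GFFE


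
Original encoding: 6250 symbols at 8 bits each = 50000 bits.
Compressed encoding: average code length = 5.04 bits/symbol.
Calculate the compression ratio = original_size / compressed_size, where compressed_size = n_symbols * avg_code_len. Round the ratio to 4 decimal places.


original_size = n_symbols * orig_bits = 6250 * 8 = 50000 bits
compressed_size = n_symbols * avg_code_len = 6250 * 5.04 = 31500.0 bits
ratio = original_size / compressed_size = 50000 / 31500.0 = 1.5873

Compression ratio = 1.5873


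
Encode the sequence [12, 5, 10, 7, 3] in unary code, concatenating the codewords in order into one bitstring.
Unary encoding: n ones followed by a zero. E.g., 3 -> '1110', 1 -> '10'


Encode each number as n ones followed by a terminating 0:
  12 -> 1111111111110 (13 bits)
  5 -> 111110 (6 bits)
  10 -> 11111111110 (11 bits)
  7 -> 11111110 (8 bits)
  3 -> 1110 (4 bits)
Total length = 13 + 6 + 11 + 8 + 4 = 42 bits.

Unary([12, 5, 10, 7, 3]) = 111111111111011111011111111110111111101110 (42 bits)


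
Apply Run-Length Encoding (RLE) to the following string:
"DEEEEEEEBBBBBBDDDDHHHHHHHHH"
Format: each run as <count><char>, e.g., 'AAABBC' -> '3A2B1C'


Scanning runs left to right:
  i=0: run of 'D' x 1 -> '1D'
  i=1: run of 'E' x 7 -> '7E'
  i=8: run of 'B' x 6 -> '6B'
  i=14: run of 'D' x 4 -> '4D'
  i=18: run of 'H' x 9 -> '9H'

RLE = 1D7E6B4D9H


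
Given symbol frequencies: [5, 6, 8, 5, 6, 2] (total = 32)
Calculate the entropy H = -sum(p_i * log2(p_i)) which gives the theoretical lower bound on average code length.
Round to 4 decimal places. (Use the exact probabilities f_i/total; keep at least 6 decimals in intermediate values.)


Per-symbol terms -p_i * log2(p_i) with p_i = f_i/32:
  p = 5/32 = 0.156250: log2(p) = -2.678072, -p*log2(p) = 0.418449
  p = 6/32 = 0.187500: log2(p) = -2.415037, -p*log2(p) = 0.452820
  p = 8/32 = 0.250000: log2(p) = -2.000000, -p*log2(p) = 0.500000
  p = 5/32 = 0.156250: log2(p) = -2.678072, -p*log2(p) = 0.418449
  p = 6/32 = 0.187500: log2(p) = -2.415037, -p*log2(p) = 0.452820
  p = 2/32 = 0.062500: log2(p) = -4.000000, -p*log2(p) = 0.250000
H = 0.418449 + 0.452820 + 0.500000 + 0.418449 + 0.452820 + 0.250000 = 2.492538

H = 2.4925 bits/symbol


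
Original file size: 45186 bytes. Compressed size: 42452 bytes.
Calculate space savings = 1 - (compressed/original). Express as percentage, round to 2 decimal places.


ratio = compressed/original = 42452/45186 = 0.939495
savings = 1 - ratio = 1 - 0.939495 = 0.060505
as a percentage: 0.060505 * 100 = 6.05%

Space savings = 1 - 42452/45186 = 6.05%


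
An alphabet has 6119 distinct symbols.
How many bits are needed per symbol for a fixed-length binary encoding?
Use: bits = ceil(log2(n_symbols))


log2(6119) = 12.5791
Bracket: 2^12 = 4096 < 6119 <= 2^13 = 8192
So ceil(log2(6119)) = 13

bits = ceil(log2(6119)) = ceil(12.5791) = 13 bits


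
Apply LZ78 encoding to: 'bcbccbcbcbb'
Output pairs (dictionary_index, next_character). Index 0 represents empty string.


LZ78 encoding steps:
Dictionary: {0: ''}
Step 1: w='' (idx 0), next='b' -> output (0, 'b'), add 'b' as idx 1
Step 2: w='' (idx 0), next='c' -> output (0, 'c'), add 'c' as idx 2
Step 3: w='b' (idx 1), next='c' -> output (1, 'c'), add 'bc' as idx 3
Step 4: w='c' (idx 2), next='b' -> output (2, 'b'), add 'cb' as idx 4
Step 5: w='cb' (idx 4), next='c' -> output (4, 'c'), add 'cbc' as idx 5
Step 6: w='b' (idx 1), next='b' -> output (1, 'b'), add 'bb' as idx 6


Encoded: [(0, 'b'), (0, 'c'), (1, 'c'), (2, 'b'), (4, 'c'), (1, 'b')]


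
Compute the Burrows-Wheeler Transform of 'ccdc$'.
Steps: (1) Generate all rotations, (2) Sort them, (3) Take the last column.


Rotations (sorted):
  0: $ccdc -> last char: c
  1: c$ccd -> last char: d
  2: ccdc$ -> last char: $
  3: cdc$c -> last char: c
  4: dc$cc -> last char: c


BWT = cd$cc


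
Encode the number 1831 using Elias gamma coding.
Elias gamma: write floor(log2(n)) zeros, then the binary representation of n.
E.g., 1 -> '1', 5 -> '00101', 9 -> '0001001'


num_bits = floor(log2(1831)) + 1 = 11
leading_zeros = num_bits - 1 = 10
binary(1831) = 11100100111

Elias gamma(1831) = '0000000000' + '11100100111' = 000000000011100100111 (21 bits)


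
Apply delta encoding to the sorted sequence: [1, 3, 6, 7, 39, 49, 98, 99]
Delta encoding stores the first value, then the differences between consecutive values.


First value: 1
Deltas:
  3 - 1 = 2
  6 - 3 = 3
  7 - 6 = 1
  39 - 7 = 32
  49 - 39 = 10
  98 - 49 = 49
  99 - 98 = 1


Delta encoded: [1, 2, 3, 1, 32, 10, 49, 1]


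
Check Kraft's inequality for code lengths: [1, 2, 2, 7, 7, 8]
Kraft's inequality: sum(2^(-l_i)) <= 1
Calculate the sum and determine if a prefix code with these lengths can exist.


Sum = 2^(-1) + 2^(-2) + 2^(-2) + 2^(-7) + 2^(-7) + 2^(-8)
    = 0.5 + 0.25 + 0.25 + 0.0078125 + 0.0078125 + 0.00390625
    = 261/256 = 1.01953125
Since 1.01953125 > 1, Kraft's inequality is NOT satisfied.
A prefix code with these lengths CANNOT exist.

Kraft sum = 1.01953125. Not satisfied.


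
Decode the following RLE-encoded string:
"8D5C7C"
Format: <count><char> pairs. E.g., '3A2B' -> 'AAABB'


Expanding each <count><char> pair:
  8D -> 'DDDDDDDD'
  5C -> 'CCCCC'
  7C -> 'CCCCCCC'

Decoded = DDDDDDDDCCCCCCCCCCCC


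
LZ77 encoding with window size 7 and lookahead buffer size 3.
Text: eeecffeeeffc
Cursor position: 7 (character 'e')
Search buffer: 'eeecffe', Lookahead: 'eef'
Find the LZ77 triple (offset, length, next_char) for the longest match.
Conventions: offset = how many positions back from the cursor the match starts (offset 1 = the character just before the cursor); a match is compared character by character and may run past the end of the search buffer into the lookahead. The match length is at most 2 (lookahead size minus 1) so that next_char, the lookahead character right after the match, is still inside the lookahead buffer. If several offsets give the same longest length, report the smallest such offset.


Try each offset into the search buffer:
  offset=1 (pos 6, char 'e'): match length 2
  offset=2 (pos 5, char 'f'): match length 0
  offset=3 (pos 4, char 'f'): match length 0
  offset=4 (pos 3, char 'c'): match length 0
  offset=5 (pos 2, char 'e'): match length 1
  offset=6 (pos 1, char 'e'): match length 2
  offset=7 (pos 0, char 'e'): match length 2
Longest match has length 2, found at offsets 1, 6, 7; take the smallest, offset 1.
next_char = character at position 7 + 2 = 9 -> 'f'

Best match: offset=1, length=2 (matching 'ee' starting at position 6)
LZ77 triple: (1, 2, 'f')


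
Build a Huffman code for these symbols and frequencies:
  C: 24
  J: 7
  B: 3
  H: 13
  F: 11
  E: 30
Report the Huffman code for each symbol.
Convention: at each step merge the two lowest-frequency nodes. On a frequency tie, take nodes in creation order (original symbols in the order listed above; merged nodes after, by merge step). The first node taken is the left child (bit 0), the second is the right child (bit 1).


Huffman tree construction:
Step 1: Merge B(3) + J(7) = 10
Step 2: Merge (B+J)(10) + F(11) = 21
Step 3: Merge H(13) + ((B+J)+F)(21) = 34
Step 4: Merge C(24) + E(30) = 54
Step 5: Merge (H+((B+J)+F))(34) + (C+E)(54) = 88
Read each symbol's code off the tree from the root (left child = 0, right child = 1).

Codes:
  C: 10 (length 2)
  J: 0101 (length 4)
  B: 0100 (length 4)
  H: 00 (length 2)
  F: 011 (length 3)
  E: 11 (length 2)
Average code length: 207/88 = 2.3523 bits/symbol


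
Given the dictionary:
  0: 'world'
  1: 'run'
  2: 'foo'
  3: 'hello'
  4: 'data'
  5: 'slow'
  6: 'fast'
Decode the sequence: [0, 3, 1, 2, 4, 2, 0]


Look up each index in the dictionary:
  0 -> 'world'
  3 -> 'hello'
  1 -> 'run'
  2 -> 'foo'
  4 -> 'data'
  2 -> 'foo'
  0 -> 'world'

Decoded: "world hello run foo data foo world"


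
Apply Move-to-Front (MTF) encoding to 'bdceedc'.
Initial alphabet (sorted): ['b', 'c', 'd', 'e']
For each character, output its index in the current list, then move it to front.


MTF encoding:
'b': index 0 in ['b', 'c', 'd', 'e'] -> ['b', 'c', 'd', 'e']
'd': index 2 in ['b', 'c', 'd', 'e'] -> ['d', 'b', 'c', 'e']
'c': index 2 in ['d', 'b', 'c', 'e'] -> ['c', 'd', 'b', 'e']
'e': index 3 in ['c', 'd', 'b', 'e'] -> ['e', 'c', 'd', 'b']
'e': index 0 in ['e', 'c', 'd', 'b'] -> ['e', 'c', 'd', 'b']
'd': index 2 in ['e', 'c', 'd', 'b'] -> ['d', 'e', 'c', 'b']
'c': index 2 in ['d', 'e', 'c', 'b'] -> ['c', 'd', 'e', 'b']


Output: [0, 2, 2, 3, 0, 2, 2]


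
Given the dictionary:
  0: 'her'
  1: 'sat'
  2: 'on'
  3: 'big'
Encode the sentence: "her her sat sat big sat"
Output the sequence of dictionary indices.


Look up each word in the dictionary:
  'her' -> 0
  'her' -> 0
  'sat' -> 1
  'sat' -> 1
  'big' -> 3
  'sat' -> 1

Encoded: [0, 0, 1, 1, 3, 1]


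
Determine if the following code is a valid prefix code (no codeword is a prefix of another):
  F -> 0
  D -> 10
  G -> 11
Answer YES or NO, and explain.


Checking each pair (does one codeword prefix another?):
  F='0' vs D='10': no prefix
  F='0' vs G='11': no prefix
  D='10' vs F='0': no prefix
  D='10' vs G='11': no prefix
  G='11' vs F='0': no prefix
  G='11' vs D='10': no prefix
No violation found over all pairs.

YES -- this is a valid prefix code. No codeword is a prefix of any other codeword.


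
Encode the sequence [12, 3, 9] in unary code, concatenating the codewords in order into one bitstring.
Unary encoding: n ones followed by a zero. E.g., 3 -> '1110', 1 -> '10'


Encode each number as n ones followed by a terminating 0:
  12 -> 1111111111110 (13 bits)
  3 -> 1110 (4 bits)
  9 -> 1111111110 (10 bits)
Total length = 13 + 4 + 10 = 27 bits.

Unary([12, 3, 9]) = 111111111111011101111111110 (27 bits)


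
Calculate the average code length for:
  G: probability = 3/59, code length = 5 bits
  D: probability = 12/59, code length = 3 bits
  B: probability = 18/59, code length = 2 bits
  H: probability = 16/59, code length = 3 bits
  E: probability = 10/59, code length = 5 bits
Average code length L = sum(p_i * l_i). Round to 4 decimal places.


Weighted contributions p_i * l_i:
  G: (3/59) * 5 = 15/59
  D: (12/59) * 3 = 36/59
  B: (18/59) * 2 = 36/59
  H: (16/59) * 3 = 48/59
  E: (10/59) * 5 = 50/59
Sum = (15 + 36 + 36 + 48 + 50)/59 = 185/59

L = 185/59 = 3.1356 bits/symbol


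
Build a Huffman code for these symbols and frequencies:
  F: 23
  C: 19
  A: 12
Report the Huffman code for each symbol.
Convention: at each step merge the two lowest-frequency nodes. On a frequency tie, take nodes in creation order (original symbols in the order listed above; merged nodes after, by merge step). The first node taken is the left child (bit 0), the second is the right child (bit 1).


Huffman tree construction:
Step 1: Merge A(12) + C(19) = 31
Step 2: Merge F(23) + (A+C)(31) = 54
Read each symbol's code off the tree from the root (left child = 0, right child = 1).

Codes:
  F: 0 (length 1)
  C: 11 (length 2)
  A: 10 (length 2)
Average code length: 85/54 = 1.5741 bits/symbol


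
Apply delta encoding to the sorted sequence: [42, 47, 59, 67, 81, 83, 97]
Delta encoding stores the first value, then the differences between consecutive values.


First value: 42
Deltas:
  47 - 42 = 5
  59 - 47 = 12
  67 - 59 = 8
  81 - 67 = 14
  83 - 81 = 2
  97 - 83 = 14


Delta encoded: [42, 5, 12, 8, 14, 2, 14]


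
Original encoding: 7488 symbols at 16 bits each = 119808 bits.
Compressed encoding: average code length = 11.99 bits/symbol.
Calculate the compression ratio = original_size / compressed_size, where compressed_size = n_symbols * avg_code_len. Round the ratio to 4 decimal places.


original_size = n_symbols * orig_bits = 7488 * 16 = 119808 bits
compressed_size = n_symbols * avg_code_len = 7488 * 11.99 = 89781.12 bits
ratio = original_size / compressed_size = 119808 / 89781.12 = 1.3344

Compression ratio = 1.3344


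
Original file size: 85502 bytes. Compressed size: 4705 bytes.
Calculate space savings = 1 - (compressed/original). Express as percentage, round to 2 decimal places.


ratio = compressed/original = 4705/85502 = 0.055028
savings = 1 - ratio = 1 - 0.055028 = 0.944972
as a percentage: 0.944972 * 100 = 94.5%

Space savings = 1 - 4705/85502 = 94.5%


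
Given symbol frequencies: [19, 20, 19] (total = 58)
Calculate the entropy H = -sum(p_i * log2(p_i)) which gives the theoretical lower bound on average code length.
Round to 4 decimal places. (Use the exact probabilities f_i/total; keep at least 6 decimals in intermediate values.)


Per-symbol terms -p_i * log2(p_i) with p_i = f_i/58:
  p = 19/58 = 0.327586: log2(p) = -1.610053, -p*log2(p) = 0.527431
  p = 20/58 = 0.344828: log2(p) = -1.536053, -p*log2(p) = 0.529673
  p = 19/58 = 0.327586: log2(p) = -1.610053, -p*log2(p) = 0.527431
H = 0.527431 + 0.529673 + 0.527431 = 1.584535

H = 1.5845 bits/symbol


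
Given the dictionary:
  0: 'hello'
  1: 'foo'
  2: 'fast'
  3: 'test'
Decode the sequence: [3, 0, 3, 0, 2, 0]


Look up each index in the dictionary:
  3 -> 'test'
  0 -> 'hello'
  3 -> 'test'
  0 -> 'hello'
  2 -> 'fast'
  0 -> 'hello'

Decoded: "test hello test hello fast hello"


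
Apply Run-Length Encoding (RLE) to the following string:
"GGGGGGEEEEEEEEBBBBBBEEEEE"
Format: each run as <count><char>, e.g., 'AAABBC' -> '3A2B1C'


Scanning runs left to right:
  i=0: run of 'G' x 6 -> '6G'
  i=6: run of 'E' x 8 -> '8E'
  i=14: run of 'B' x 6 -> '6B'
  i=20: run of 'E' x 5 -> '5E'

RLE = 6G8E6B5E


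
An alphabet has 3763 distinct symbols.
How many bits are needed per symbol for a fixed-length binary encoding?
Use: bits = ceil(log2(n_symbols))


log2(3763) = 11.8777
Bracket: 2^11 = 2048 < 3763 <= 2^12 = 4096
So ceil(log2(3763)) = 12

bits = ceil(log2(3763)) = ceil(11.8777) = 12 bits


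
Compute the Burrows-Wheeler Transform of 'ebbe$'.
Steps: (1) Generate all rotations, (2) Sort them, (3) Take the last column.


Rotations (sorted):
  0: $ebbe -> last char: e
  1: bbe$e -> last char: e
  2: be$eb -> last char: b
  3: e$ebb -> last char: b
  4: ebbe$ -> last char: $


BWT = eebb$


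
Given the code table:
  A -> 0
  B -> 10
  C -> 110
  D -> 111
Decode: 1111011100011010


Decoding:
111 -> D
10 -> B
111 -> D
0 -> A
0 -> A
0 -> A
110 -> C
10 -> B


Result: DBDAAACB


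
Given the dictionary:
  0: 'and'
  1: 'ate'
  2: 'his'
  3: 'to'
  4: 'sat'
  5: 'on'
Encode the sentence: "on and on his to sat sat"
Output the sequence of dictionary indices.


Look up each word in the dictionary:
  'on' -> 5
  'and' -> 0
  'on' -> 5
  'his' -> 2
  'to' -> 3
  'sat' -> 4
  'sat' -> 4

Encoded: [5, 0, 5, 2, 3, 4, 4]


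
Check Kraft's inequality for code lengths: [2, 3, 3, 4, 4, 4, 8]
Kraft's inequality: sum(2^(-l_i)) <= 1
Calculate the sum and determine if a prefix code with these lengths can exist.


Sum = 2^(-2) + 2^(-3) + 2^(-3) + 2^(-4) + 2^(-4) + 2^(-4) + 2^(-8)
    = 0.25 + 0.125 + 0.125 + 0.0625 + 0.0625 + 0.0625 + 0.00390625
    = 177/256 = 0.69140625
Since 0.69140625 <= 1, Kraft's inequality IS satisfied.
A prefix code with these lengths CAN exist.

Kraft sum = 0.69140625. Satisfied.


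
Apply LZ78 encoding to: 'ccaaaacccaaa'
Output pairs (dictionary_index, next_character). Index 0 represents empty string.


LZ78 encoding steps:
Dictionary: {0: ''}
Step 1: w='' (idx 0), next='c' -> output (0, 'c'), add 'c' as idx 1
Step 2: w='c' (idx 1), next='a' -> output (1, 'a'), add 'ca' as idx 2
Step 3: w='' (idx 0), next='a' -> output (0, 'a'), add 'a' as idx 3
Step 4: w='a' (idx 3), next='a' -> output (3, 'a'), add 'aa' as idx 4
Step 5: w='c' (idx 1), next='c' -> output (1, 'c'), add 'cc' as idx 5
Step 6: w='ca' (idx 2), next='a' -> output (2, 'a'), add 'caa' as idx 6
Step 7: w='a' (idx 3), end of input -> output (3, '')


Encoded: [(0, 'c'), (1, 'a'), (0, 'a'), (3, 'a'), (1, 'c'), (2, 'a'), (3, '')]


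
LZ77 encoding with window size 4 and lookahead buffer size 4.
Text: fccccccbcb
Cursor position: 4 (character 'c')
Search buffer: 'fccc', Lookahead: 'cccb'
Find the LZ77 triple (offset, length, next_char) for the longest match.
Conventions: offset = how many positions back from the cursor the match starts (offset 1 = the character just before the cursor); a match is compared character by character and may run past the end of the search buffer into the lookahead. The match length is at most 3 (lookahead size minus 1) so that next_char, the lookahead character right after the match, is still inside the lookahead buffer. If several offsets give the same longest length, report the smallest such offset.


Try each offset into the search buffer:
  offset=1 (pos 3, char 'c'): match length 3
  offset=2 (pos 2, char 'c'): match length 3
  offset=3 (pos 1, char 'c'): match length 3
  offset=4 (pos 0, char 'f'): match length 0
Longest match has length 3, found at offsets 1, 2, 3; take the smallest, offset 1.
next_char = character at position 4 + 3 = 7 -> 'b'

Best match: offset=1, length=3 (matching 'ccc' starting at position 3)
LZ77 triple: (1, 3, 'b')


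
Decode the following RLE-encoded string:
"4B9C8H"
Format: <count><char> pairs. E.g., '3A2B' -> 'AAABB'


Expanding each <count><char> pair:
  4B -> 'BBBB'
  9C -> 'CCCCCCCCC'
  8H -> 'HHHHHHHH'

Decoded = BBBBCCCCCCCCCHHHHHHHH


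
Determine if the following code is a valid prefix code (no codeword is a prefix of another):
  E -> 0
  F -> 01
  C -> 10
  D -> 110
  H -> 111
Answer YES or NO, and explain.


Checking each pair (does one codeword prefix another?):
  E='0' vs F='01': prefix -- VIOLATION

NO -- this is NOT a valid prefix code. E (0) is a prefix of F (01).


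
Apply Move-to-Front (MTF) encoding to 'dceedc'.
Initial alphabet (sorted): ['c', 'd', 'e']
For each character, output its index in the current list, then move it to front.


MTF encoding:
'd': index 1 in ['c', 'd', 'e'] -> ['d', 'c', 'e']
'c': index 1 in ['d', 'c', 'e'] -> ['c', 'd', 'e']
'e': index 2 in ['c', 'd', 'e'] -> ['e', 'c', 'd']
'e': index 0 in ['e', 'c', 'd'] -> ['e', 'c', 'd']
'd': index 2 in ['e', 'c', 'd'] -> ['d', 'e', 'c']
'c': index 2 in ['d', 'e', 'c'] -> ['c', 'd', 'e']


Output: [1, 1, 2, 0, 2, 2]


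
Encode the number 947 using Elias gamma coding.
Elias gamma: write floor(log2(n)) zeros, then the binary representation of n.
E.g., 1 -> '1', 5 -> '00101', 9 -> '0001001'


num_bits = floor(log2(947)) + 1 = 10
leading_zeros = num_bits - 1 = 9
binary(947) = 1110110011

Elias gamma(947) = '000000000' + '1110110011' = 0000000001110110011 (19 bits)


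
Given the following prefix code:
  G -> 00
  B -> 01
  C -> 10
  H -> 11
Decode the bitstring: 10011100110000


Decoding step by step:
Bits 10 -> C
Bits 01 -> B
Bits 11 -> H
Bits 00 -> G
Bits 11 -> H
Bits 00 -> G
Bits 00 -> G


Decoded message: CBHGHGG


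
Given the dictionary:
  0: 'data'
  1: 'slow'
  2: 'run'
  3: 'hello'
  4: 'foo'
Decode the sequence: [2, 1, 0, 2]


Look up each index in the dictionary:
  2 -> 'run'
  1 -> 'slow'
  0 -> 'data'
  2 -> 'run'

Decoded: "run slow data run"


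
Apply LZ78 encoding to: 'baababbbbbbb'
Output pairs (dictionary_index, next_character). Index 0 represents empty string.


LZ78 encoding steps:
Dictionary: {0: ''}
Step 1: w='' (idx 0), next='b' -> output (0, 'b'), add 'b' as idx 1
Step 2: w='' (idx 0), next='a' -> output (0, 'a'), add 'a' as idx 2
Step 3: w='a' (idx 2), next='b' -> output (2, 'b'), add 'ab' as idx 3
Step 4: w='ab' (idx 3), next='b' -> output (3, 'b'), add 'abb' as idx 4
Step 5: w='b' (idx 1), next='b' -> output (1, 'b'), add 'bb' as idx 5
Step 6: w='bb' (idx 5), next='b' -> output (5, 'b'), add 'bbb' as idx 6


Encoded: [(0, 'b'), (0, 'a'), (2, 'b'), (3, 'b'), (1, 'b'), (5, 'b')]


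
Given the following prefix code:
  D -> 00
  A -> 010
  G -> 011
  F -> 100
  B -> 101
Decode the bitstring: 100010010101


Decoding step by step:
Bits 100 -> F
Bits 010 -> A
Bits 010 -> A
Bits 101 -> B


Decoded message: FAAB


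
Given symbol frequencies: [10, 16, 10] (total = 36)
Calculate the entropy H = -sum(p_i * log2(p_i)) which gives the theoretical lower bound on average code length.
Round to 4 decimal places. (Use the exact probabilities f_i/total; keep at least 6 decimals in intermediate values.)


Per-symbol terms -p_i * log2(p_i) with p_i = f_i/36:
  p = 10/36 = 0.277778: log2(p) = -1.847997, -p*log2(p) = 0.513332
  p = 16/36 = 0.444444: log2(p) = -1.169925, -p*log2(p) = 0.519967
  p = 10/36 = 0.277778: log2(p) = -1.847997, -p*log2(p) = 0.513332
H = 0.513332 + 0.519967 + 0.513332 = 1.546631

H = 1.5466 bits/symbol


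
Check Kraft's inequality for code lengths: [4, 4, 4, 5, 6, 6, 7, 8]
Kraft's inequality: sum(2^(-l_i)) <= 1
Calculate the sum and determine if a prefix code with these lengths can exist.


Sum = 2^(-4) + 2^(-4) + 2^(-4) + 2^(-5) + 2^(-6) + 2^(-6) + 2^(-7) + 2^(-8)
    = 0.0625 + 0.0625 + 0.0625 + 0.03125 + 0.015625 + 0.015625 + 0.0078125 + 0.00390625
    = 67/256 = 0.26171875
Since 0.26171875 <= 1, Kraft's inequality IS satisfied.
A prefix code with these lengths CAN exist.

Kraft sum = 0.26171875. Satisfied.


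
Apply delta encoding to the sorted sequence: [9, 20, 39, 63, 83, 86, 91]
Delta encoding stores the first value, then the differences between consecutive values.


First value: 9
Deltas:
  20 - 9 = 11
  39 - 20 = 19
  63 - 39 = 24
  83 - 63 = 20
  86 - 83 = 3
  91 - 86 = 5


Delta encoded: [9, 11, 19, 24, 20, 3, 5]


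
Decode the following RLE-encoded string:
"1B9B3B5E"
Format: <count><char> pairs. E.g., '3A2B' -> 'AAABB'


Expanding each <count><char> pair:
  1B -> 'B'
  9B -> 'BBBBBBBBB'
  3B -> 'BBB'
  5E -> 'EEEEE'

Decoded = BBBBBBBBBBBBBEEEEE


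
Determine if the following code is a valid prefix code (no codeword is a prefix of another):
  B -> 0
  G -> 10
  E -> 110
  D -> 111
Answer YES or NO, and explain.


Checking each pair (does one codeword prefix another?):
  B='0' vs G='10': no prefix
  B='0' vs E='110': no prefix
  B='0' vs D='111': no prefix
  G='10' vs B='0': no prefix
  G='10' vs E='110': no prefix
  G='10' vs D='111': no prefix
  E='110' vs B='0': no prefix
  E='110' vs G='10': no prefix
  E='110' vs D='111': no prefix
  D='111' vs B='0': no prefix
  D='111' vs G='10': no prefix
  D='111' vs E='110': no prefix
No violation found over all pairs.

YES -- this is a valid prefix code. No codeword is a prefix of any other codeword.


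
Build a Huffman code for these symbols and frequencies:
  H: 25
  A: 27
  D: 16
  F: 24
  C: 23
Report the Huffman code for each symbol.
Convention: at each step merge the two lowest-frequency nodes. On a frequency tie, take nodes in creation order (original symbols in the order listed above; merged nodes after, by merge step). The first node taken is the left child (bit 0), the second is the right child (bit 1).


Huffman tree construction:
Step 1: Merge D(16) + C(23) = 39
Step 2: Merge F(24) + H(25) = 49
Step 3: Merge A(27) + (D+C)(39) = 66
Step 4: Merge (F+H)(49) + (A+(D+C))(66) = 115
Read each symbol's code off the tree from the root (left child = 0, right child = 1).

Codes:
  H: 01 (length 2)
  A: 10 (length 2)
  D: 110 (length 3)
  F: 00 (length 2)
  C: 111 (length 3)
Average code length: 269/115 = 2.3391 bits/symbol


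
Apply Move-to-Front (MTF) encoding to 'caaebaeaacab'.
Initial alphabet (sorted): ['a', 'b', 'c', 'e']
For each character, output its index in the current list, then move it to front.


MTF encoding:
'c': index 2 in ['a', 'b', 'c', 'e'] -> ['c', 'a', 'b', 'e']
'a': index 1 in ['c', 'a', 'b', 'e'] -> ['a', 'c', 'b', 'e']
'a': index 0 in ['a', 'c', 'b', 'e'] -> ['a', 'c', 'b', 'e']
'e': index 3 in ['a', 'c', 'b', 'e'] -> ['e', 'a', 'c', 'b']
'b': index 3 in ['e', 'a', 'c', 'b'] -> ['b', 'e', 'a', 'c']
'a': index 2 in ['b', 'e', 'a', 'c'] -> ['a', 'b', 'e', 'c']
'e': index 2 in ['a', 'b', 'e', 'c'] -> ['e', 'a', 'b', 'c']
'a': index 1 in ['e', 'a', 'b', 'c'] -> ['a', 'e', 'b', 'c']
'a': index 0 in ['a', 'e', 'b', 'c'] -> ['a', 'e', 'b', 'c']
'c': index 3 in ['a', 'e', 'b', 'c'] -> ['c', 'a', 'e', 'b']
'a': index 1 in ['c', 'a', 'e', 'b'] -> ['a', 'c', 'e', 'b']
'b': index 3 in ['a', 'c', 'e', 'b'] -> ['b', 'a', 'c', 'e']


Output: [2, 1, 0, 3, 3, 2, 2, 1, 0, 3, 1, 3]


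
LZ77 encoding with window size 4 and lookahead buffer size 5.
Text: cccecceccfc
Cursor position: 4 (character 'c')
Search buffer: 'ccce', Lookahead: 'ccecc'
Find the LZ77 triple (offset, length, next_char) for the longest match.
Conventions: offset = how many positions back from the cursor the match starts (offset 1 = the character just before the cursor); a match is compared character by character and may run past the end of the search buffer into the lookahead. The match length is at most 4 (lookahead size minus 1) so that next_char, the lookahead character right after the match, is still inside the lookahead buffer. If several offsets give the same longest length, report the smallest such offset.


Try each offset into the search buffer:
  offset=1 (pos 3, char 'e'): match length 0
  offset=2 (pos 2, char 'c'): match length 1
  offset=3 (pos 1, char 'c'): match length 4
  offset=4 (pos 0, char 'c'): match length 2
Longest match has length 4 at offset 3.
next_char = character at position 4 + 4 = 8 -> 'c'

Best match: offset=3, length=4 (matching 'ccec' starting at position 1)
LZ77 triple: (3, 4, 'c')


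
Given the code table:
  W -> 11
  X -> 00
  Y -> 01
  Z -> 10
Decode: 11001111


Decoding:
11 -> W
00 -> X
11 -> W
11 -> W


Result: WXWW


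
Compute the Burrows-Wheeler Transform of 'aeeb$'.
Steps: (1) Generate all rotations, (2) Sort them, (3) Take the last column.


Rotations (sorted):
  0: $aeeb -> last char: b
  1: aeeb$ -> last char: $
  2: b$aee -> last char: e
  3: eb$ae -> last char: e
  4: eeb$a -> last char: a


BWT = b$eea


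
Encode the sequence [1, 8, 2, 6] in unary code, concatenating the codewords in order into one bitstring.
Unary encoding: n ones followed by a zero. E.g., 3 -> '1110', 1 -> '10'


Encode each number as n ones followed by a terminating 0:
  1 -> 10 (2 bits)
  8 -> 111111110 (9 bits)
  2 -> 110 (3 bits)
  6 -> 1111110 (7 bits)
Total length = 2 + 9 + 3 + 7 = 21 bits.

Unary([1, 8, 2, 6]) = 101111111101101111110 (21 bits)


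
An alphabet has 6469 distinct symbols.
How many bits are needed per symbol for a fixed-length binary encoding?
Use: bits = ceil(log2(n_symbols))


log2(6469) = 12.6593
Bracket: 2^12 = 4096 < 6469 <= 2^13 = 8192
So ceil(log2(6469)) = 13

bits = ceil(log2(6469)) = ceil(12.6593) = 13 bits


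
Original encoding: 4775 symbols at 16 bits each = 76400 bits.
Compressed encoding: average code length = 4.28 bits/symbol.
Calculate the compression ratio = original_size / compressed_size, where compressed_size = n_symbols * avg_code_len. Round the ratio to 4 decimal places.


original_size = n_symbols * orig_bits = 4775 * 16 = 76400 bits
compressed_size = n_symbols * avg_code_len = 4775 * 4.28 = 20437.0 bits
ratio = original_size / compressed_size = 76400 / 20437.0 = 3.7383

Compression ratio = 3.7383


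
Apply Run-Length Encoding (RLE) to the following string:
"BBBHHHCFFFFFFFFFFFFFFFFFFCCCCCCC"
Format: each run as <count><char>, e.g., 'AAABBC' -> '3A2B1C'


Scanning runs left to right:
  i=0: run of 'B' x 3 -> '3B'
  i=3: run of 'H' x 3 -> '3H'
  i=6: run of 'C' x 1 -> '1C'
  i=7: run of 'F' x 18 -> '18F'
  i=25: run of 'C' x 7 -> '7C'

RLE = 3B3H1C18F7C


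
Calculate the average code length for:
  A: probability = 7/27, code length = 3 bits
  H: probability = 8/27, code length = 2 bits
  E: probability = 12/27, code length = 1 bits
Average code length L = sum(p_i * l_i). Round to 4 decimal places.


Weighted contributions p_i * l_i:
  A: (7/27) * 3 = 21/27
  H: (8/27) * 2 = 16/27
  E: (12/27) * 1 = 12/27
Sum = (21 + 16 + 12)/27 = 49/27

L = 49/27 = 1.8148 bits/symbol


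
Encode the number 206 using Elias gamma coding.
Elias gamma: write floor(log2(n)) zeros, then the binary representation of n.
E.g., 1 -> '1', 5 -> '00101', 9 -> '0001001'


num_bits = floor(log2(206)) + 1 = 8
leading_zeros = num_bits - 1 = 7
binary(206) = 11001110

Elias gamma(206) = '0000000' + '11001110' = 000000011001110 (15 bits)


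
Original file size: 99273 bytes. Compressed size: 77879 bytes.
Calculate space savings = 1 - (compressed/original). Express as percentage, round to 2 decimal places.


ratio = compressed/original = 77879/99273 = 0.784493
savings = 1 - ratio = 1 - 0.784493 = 0.215507
as a percentage: 0.215507 * 100 = 21.55%

Space savings = 1 - 77879/99273 = 21.55%


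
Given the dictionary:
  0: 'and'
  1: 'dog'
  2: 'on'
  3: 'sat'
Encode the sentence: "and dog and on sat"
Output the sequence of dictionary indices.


Look up each word in the dictionary:
  'and' -> 0
  'dog' -> 1
  'and' -> 0
  'on' -> 2
  'sat' -> 3

Encoded: [0, 1, 0, 2, 3]


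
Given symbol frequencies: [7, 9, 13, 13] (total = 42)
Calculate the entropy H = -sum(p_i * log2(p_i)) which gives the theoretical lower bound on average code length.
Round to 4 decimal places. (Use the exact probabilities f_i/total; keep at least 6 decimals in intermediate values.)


Per-symbol terms -p_i * log2(p_i) with p_i = f_i/42:
  p = 7/42 = 0.166667: log2(p) = -2.584963, -p*log2(p) = 0.430827
  p = 9/42 = 0.214286: log2(p) = -2.222392, -p*log2(p) = 0.476227
  p = 13/42 = 0.309524: log2(p) = -1.691878, -p*log2(p) = 0.523676
  p = 13/42 = 0.309524: log2(p) = -1.691878, -p*log2(p) = 0.523676
H = 0.430827 + 0.476227 + 0.523676 + 0.523676 = 1.954406

H = 1.9544 bits/symbol


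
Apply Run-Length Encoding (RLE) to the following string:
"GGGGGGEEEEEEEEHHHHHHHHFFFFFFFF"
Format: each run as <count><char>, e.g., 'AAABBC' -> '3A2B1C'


Scanning runs left to right:
  i=0: run of 'G' x 6 -> '6G'
  i=6: run of 'E' x 8 -> '8E'
  i=14: run of 'H' x 8 -> '8H'
  i=22: run of 'F' x 8 -> '8F'

RLE = 6G8E8H8F


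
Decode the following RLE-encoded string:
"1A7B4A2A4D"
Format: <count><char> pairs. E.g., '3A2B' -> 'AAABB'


Expanding each <count><char> pair:
  1A -> 'A'
  7B -> 'BBBBBBB'
  4A -> 'AAAA'
  2A -> 'AA'
  4D -> 'DDDD'

Decoded = ABBBBBBBAAAAAADDDD


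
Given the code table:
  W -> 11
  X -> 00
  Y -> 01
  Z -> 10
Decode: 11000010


Decoding:
11 -> W
00 -> X
00 -> X
10 -> Z


Result: WXXZ


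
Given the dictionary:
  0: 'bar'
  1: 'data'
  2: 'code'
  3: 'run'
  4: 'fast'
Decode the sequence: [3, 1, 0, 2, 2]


Look up each index in the dictionary:
  3 -> 'run'
  1 -> 'data'
  0 -> 'bar'
  2 -> 'code'
  2 -> 'code'

Decoded: "run data bar code code"


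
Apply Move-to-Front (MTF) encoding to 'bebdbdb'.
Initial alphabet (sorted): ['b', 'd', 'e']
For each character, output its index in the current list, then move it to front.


MTF encoding:
'b': index 0 in ['b', 'd', 'e'] -> ['b', 'd', 'e']
'e': index 2 in ['b', 'd', 'e'] -> ['e', 'b', 'd']
'b': index 1 in ['e', 'b', 'd'] -> ['b', 'e', 'd']
'd': index 2 in ['b', 'e', 'd'] -> ['d', 'b', 'e']
'b': index 1 in ['d', 'b', 'e'] -> ['b', 'd', 'e']
'd': index 1 in ['b', 'd', 'e'] -> ['d', 'b', 'e']
'b': index 1 in ['d', 'b', 'e'] -> ['b', 'd', 'e']


Output: [0, 2, 1, 2, 1, 1, 1]
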